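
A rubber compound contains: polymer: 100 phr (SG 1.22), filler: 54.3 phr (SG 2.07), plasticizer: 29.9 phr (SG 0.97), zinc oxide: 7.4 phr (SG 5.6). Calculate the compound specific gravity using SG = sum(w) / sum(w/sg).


Sum of weights = 191.6
Volume contributions:
  polymer: 100/1.22 = 81.9672
  filler: 54.3/2.07 = 26.2319
  plasticizer: 29.9/0.97 = 30.8247
  zinc oxide: 7.4/5.6 = 1.3214
Sum of volumes = 140.3453
SG = 191.6 / 140.3453 = 1.365

SG = 1.365


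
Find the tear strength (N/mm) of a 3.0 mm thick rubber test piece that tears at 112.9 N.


Tear strength = force / thickness
= 112.9 / 3.0
= 37.63 N/mm

37.63 N/mm


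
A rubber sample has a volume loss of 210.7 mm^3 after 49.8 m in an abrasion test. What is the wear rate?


Rate = volume_loss / distance
= 210.7 / 49.8
= 4.231 mm^3/m

4.231 mm^3/m


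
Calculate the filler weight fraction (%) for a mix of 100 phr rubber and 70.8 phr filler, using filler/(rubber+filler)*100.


Filler % = filler / (rubber + filler) * 100
= 70.8 / (100 + 70.8) * 100
= 70.8 / 170.8 * 100
= 41.45%

41.45%


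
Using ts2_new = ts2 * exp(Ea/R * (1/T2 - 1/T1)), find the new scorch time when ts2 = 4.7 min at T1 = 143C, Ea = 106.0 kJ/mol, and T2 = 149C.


Convert temperatures: T1 = 143 + 273.15 = 416.15 K, T2 = 149 + 273.15 = 422.15 K
ts2_new = 4.7 * exp(106000 / 8.314 * (1/422.15 - 1/416.15))
1/T2 - 1/T1 = -3.4153e-05
ts2_new = 3.04 min

3.04 min


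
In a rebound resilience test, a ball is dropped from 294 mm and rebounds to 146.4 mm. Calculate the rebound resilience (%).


Resilience = h_rebound / h_drop * 100
= 146.4 / 294 * 100
= 49.8%

49.8%


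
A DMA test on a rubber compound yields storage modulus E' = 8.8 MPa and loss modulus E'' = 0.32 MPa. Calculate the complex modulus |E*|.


|E*| = sqrt(E'^2 + E''^2)
= sqrt(8.8^2 + 0.32^2)
= sqrt(77.4400 + 0.1024)
= 8.806 MPa

8.806 MPa


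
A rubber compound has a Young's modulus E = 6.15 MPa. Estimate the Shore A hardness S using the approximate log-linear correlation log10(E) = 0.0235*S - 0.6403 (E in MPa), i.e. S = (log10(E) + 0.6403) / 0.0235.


log10(E) = 0.0235*S - 0.6403  =>  S = (log10(E) + 0.6403) / 0.0235
log10(6.15) = 0.788875
S = (0.788875 + 0.6403) / 0.0235 = 1.429175 / 0.0235
S = 60.8

Shore A = 60.8


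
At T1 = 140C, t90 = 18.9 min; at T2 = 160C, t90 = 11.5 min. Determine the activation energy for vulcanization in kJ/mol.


T1 = 413.15 K, T2 = 433.15 K
1/T1 - 1/T2 = 1.1176e-04
ln(t1/t2) = ln(18.9/11.5) = 0.4968
Ea = 8.314 * 0.4968 / 1.1176e-04 = 36959.0416 J/mol
Ea = 36.96 kJ/mol

36.96 kJ/mol


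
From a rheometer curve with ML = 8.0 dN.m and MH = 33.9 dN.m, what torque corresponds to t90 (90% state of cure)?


M90 = ML + 0.9 * (MH - ML)
M90 = 8.0 + 0.9 * (33.9 - 8.0)
M90 = 8.0 + 0.9 * 25.9
M90 = 31.31 dN.m

31.31 dN.m


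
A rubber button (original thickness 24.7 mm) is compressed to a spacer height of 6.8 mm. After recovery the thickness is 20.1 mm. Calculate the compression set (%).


CS = (t0 - recovered) / (t0 - ts) * 100
= (24.7 - 20.1) / (24.7 - 6.8) * 100
= 4.6 / 17.9 * 100
= 25.7%

25.7%


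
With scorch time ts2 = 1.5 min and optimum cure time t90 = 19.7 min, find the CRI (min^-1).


CRI = 100 / (t90 - ts2)
= 100 / (19.7 - 1.5)
= 100 / 18.2
= 5.49 min^-1

5.49 min^-1


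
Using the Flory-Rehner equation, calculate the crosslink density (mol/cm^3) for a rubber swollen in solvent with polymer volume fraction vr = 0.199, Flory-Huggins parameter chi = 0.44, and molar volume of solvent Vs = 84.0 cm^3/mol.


ln(1 - vr) = ln(1 - 0.199) = -0.2219
Numerator = -((-0.2219) + 0.199 + 0.44 * 0.199^2) = 0.0055
Denominator = 84.0 * (0.199^(1/3) - 0.199/2) = 40.6835
nu = 0.0055 / 40.6835 = 1.3445e-04 mol/cm^3

1.3445e-04 mol/cm^3


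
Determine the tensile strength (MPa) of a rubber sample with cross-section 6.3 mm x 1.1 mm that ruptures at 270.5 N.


Area = width * thickness = 6.3 * 1.1 = 6.93 mm^2
TS = force / area = 270.5 / 6.93 = 39.03 MPa

39.03 MPa


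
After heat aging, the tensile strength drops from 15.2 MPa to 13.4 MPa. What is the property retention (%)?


Retention = aged / original * 100
= 13.4 / 15.2 * 100
= 88.2%

88.2%


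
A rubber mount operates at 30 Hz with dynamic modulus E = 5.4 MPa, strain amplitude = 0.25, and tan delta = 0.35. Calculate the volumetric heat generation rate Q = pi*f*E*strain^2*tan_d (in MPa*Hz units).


Q = pi * f * E * strain^2 * tan_d
= pi * 30 * 5.4 * 0.25^2 * 0.35
= pi * 30 * 5.4 * 0.0625 * 0.35
= 11.1330

Q = 11.1330


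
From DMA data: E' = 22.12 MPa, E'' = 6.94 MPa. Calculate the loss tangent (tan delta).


tan delta = E'' / E'
= 6.94 / 22.12
= 0.3137

tan delta = 0.3137


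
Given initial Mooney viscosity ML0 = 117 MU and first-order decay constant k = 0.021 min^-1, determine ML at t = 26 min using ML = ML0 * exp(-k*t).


ML = ML0 * exp(-k * t)
ML = 117 * exp(-0.021 * 26)
ML = 117 * 0.5793
ML = 67.77 MU

67.77 MU


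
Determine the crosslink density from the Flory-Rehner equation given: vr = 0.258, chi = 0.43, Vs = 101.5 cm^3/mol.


ln(1 - vr) = ln(1 - 0.258) = -0.2984
Numerator = -((-0.2984) + 0.258 + 0.43 * 0.258^2) = 0.0118
Denominator = 101.5 * (0.258^(1/3) - 0.258/2) = 51.5224
nu = 0.0118 / 51.5224 = 2.2871e-04 mol/cm^3

2.2871e-04 mol/cm^3


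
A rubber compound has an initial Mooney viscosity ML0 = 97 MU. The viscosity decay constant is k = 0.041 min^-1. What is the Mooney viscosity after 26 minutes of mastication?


ML = ML0 * exp(-k * t)
ML = 97 * exp(-0.041 * 26)
ML = 97 * 0.3444
ML = 33.41 MU

33.41 MU


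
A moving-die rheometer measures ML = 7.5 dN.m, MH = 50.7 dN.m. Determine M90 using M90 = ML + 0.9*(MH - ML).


M90 = ML + 0.9 * (MH - ML)
M90 = 7.5 + 0.9 * (50.7 - 7.5)
M90 = 7.5 + 0.9 * 43.2
M90 = 46.38 dN.m

46.38 dN.m


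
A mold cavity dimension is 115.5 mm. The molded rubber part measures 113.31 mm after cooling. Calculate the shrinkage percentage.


Shrinkage = (mold - part) / mold * 100
= (115.5 - 113.31) / 115.5 * 100
= 2.19 / 115.5 * 100
= 1.9%

1.9%


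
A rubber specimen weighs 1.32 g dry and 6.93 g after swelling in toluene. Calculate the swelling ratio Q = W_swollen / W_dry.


Q = W_swollen / W_dry
Q = 6.93 / 1.32
Q = 5.25

Q = 5.25


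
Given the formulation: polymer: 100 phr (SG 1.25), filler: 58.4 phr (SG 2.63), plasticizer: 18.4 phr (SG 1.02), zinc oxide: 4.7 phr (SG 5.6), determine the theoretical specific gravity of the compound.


Sum of weights = 181.5
Volume contributions:
  polymer: 100/1.25 = 80.0000
  filler: 58.4/2.63 = 22.2053
  plasticizer: 18.4/1.02 = 18.0392
  zinc oxide: 4.7/5.6 = 0.8393
Sum of volumes = 121.0838
SG = 181.5 / 121.0838 = 1.499

SG = 1.499


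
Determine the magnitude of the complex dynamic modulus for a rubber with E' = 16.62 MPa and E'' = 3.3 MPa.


|E*| = sqrt(E'^2 + E''^2)
= sqrt(16.62^2 + 3.3^2)
= sqrt(276.2244 + 10.8900)
= 16.944 MPa

16.944 MPa


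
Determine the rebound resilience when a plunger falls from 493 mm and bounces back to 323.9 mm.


Resilience = h_rebound / h_drop * 100
= 323.9 / 493 * 100
= 65.7%

65.7%


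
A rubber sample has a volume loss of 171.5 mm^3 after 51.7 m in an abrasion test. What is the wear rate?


Rate = volume_loss / distance
= 171.5 / 51.7
= 3.317 mm^3/m

3.317 mm^3/m


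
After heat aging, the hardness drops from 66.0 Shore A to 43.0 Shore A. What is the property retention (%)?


Retention = aged / original * 100
= 43.0 / 66.0 * 100
= 65.2%

65.2%


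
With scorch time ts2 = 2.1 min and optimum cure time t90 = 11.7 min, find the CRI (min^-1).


CRI = 100 / (t90 - ts2)
= 100 / (11.7 - 2.1)
= 100 / 9.6
= 10.42 min^-1

10.42 min^-1


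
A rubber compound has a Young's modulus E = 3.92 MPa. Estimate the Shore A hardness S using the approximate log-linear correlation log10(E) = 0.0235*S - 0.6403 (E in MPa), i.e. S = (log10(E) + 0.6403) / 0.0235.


log10(E) = 0.0235*S - 0.6403  =>  S = (log10(E) + 0.6403) / 0.0235
log10(3.92) = 0.593286
S = (0.593286 + 0.6403) / 0.0235 = 1.233586 / 0.0235
S = 52.5

Shore A = 52.5


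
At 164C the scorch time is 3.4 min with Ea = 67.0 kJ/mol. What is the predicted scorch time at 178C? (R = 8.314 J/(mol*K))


Convert temperatures: T1 = 164 + 273.15 = 437.15 K, T2 = 178 + 273.15 = 451.15 K
ts2_new = 3.4 * exp(67000 / 8.314 * (1/451.15 - 1/437.15))
1/T2 - 1/T1 = -7.0987e-05
ts2_new = 1.92 min

1.92 min


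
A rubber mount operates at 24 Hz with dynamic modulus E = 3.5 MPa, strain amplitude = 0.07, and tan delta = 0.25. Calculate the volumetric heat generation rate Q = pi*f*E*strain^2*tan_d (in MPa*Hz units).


Q = pi * f * E * strain^2 * tan_d
= pi * 24 * 3.5 * 0.07^2 * 0.25
= pi * 24 * 3.5 * 0.0049 * 0.25
= 0.3233

Q = 0.3233


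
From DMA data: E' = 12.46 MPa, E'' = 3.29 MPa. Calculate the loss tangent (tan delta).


tan delta = E'' / E'
= 3.29 / 12.46
= 0.264

tan delta = 0.264


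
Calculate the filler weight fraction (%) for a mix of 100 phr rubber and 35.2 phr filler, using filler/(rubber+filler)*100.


Filler % = filler / (rubber + filler) * 100
= 35.2 / (100 + 35.2) * 100
= 35.2 / 135.2 * 100
= 26.04%

26.04%


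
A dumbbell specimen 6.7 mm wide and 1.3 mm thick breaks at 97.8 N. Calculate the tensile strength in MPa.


Area = width * thickness = 6.7 * 1.3 = 8.71 mm^2
TS = force / area = 97.8 / 8.71 = 11.23 MPa

11.23 MPa


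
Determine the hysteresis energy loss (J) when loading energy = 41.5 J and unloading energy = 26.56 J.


Hysteresis loss = loading - unloading
= 41.5 - 26.56
= 14.94 J

14.94 J


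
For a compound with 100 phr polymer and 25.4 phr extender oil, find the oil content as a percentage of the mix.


Oil % = oil / (100 + oil) * 100
= 25.4 / (100 + 25.4) * 100
= 25.4 / 125.4 * 100
= 20.26%

20.26%


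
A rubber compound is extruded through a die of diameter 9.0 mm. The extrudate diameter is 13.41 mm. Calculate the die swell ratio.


Die swell ratio = D_extrudate / D_die
= 13.41 / 9.0
= 1.49

Die swell = 1.49


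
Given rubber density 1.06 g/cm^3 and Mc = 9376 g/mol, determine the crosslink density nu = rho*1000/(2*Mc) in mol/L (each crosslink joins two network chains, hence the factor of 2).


nu = rho * 1000 / (2 * Mc)
nu = 1.06 * 1000 / (2 * 9376)
nu = 1060.0 / 18752
nu = 0.0565 mol/L

0.0565 mol/L


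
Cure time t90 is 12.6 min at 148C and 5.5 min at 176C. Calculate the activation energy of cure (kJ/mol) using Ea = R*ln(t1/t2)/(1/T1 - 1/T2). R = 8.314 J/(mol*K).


T1 = 421.15 K, T2 = 449.15 K
1/T1 - 1/T2 = 1.4802e-04
ln(t1/t2) = ln(12.6/5.5) = 0.8289
Ea = 8.314 * 0.8289 / 1.4802e-04 = 46559.4524 J/mol
Ea = 46.56 kJ/mol

46.56 kJ/mol


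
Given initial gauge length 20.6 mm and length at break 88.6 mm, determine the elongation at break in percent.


Elongation = (Lf - L0) / L0 * 100
= (88.6 - 20.6) / 20.6 * 100
= 68.0 / 20.6 * 100
= 330.1%

330.1%


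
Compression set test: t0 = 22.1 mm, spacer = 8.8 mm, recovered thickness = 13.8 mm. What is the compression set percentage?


CS = (t0 - recovered) / (t0 - ts) * 100
= (22.1 - 13.8) / (22.1 - 8.8) * 100
= 8.3 / 13.3 * 100
= 62.4%

62.4%


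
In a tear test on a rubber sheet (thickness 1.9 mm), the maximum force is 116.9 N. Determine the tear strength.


Tear strength = force / thickness
= 116.9 / 1.9
= 61.53 N/mm

61.53 N/mm


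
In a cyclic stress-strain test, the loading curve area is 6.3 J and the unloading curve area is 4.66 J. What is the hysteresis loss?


Hysteresis loss = loading - unloading
= 6.3 - 4.66
= 1.64 J

1.64 J


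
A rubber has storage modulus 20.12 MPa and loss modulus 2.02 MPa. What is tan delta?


tan delta = E'' / E'
= 2.02 / 20.12
= 0.1004

tan delta = 0.1004


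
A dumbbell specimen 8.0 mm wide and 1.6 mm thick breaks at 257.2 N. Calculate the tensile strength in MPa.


Area = width * thickness = 8.0 * 1.6 = 12.8 mm^2
TS = force / area = 257.2 / 12.8 = 20.09 MPa

20.09 MPa


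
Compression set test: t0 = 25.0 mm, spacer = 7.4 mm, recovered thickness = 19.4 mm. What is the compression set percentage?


CS = (t0 - recovered) / (t0 - ts) * 100
= (25.0 - 19.4) / (25.0 - 7.4) * 100
= 5.6 / 17.6 * 100
= 31.8%

31.8%


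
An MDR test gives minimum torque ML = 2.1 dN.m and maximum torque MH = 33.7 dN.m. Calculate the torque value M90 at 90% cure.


M90 = ML + 0.9 * (MH - ML)
M90 = 2.1 + 0.9 * (33.7 - 2.1)
M90 = 2.1 + 0.9 * 31.6
M90 = 30.54 dN.m

30.54 dN.m


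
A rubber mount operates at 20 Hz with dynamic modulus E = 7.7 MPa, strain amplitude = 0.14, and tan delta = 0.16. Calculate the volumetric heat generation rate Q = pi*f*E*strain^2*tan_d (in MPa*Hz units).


Q = pi * f * E * strain^2 * tan_d
= pi * 20 * 7.7 * 0.14^2 * 0.16
= pi * 20 * 7.7 * 0.0196 * 0.16
= 1.5172

Q = 1.5172


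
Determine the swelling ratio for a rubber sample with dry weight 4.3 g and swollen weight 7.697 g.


Q = W_swollen / W_dry
Q = 7.697 / 4.3
Q = 1.79

Q = 1.79


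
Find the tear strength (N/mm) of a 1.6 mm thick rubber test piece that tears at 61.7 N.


Tear strength = force / thickness
= 61.7 / 1.6
= 38.56 N/mm

38.56 N/mm


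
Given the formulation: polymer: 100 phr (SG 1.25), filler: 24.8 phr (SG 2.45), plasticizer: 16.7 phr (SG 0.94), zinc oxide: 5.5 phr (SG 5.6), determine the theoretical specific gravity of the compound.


Sum of weights = 147.0
Volume contributions:
  polymer: 100/1.25 = 80.0000
  filler: 24.8/2.45 = 10.1224
  plasticizer: 16.7/0.94 = 17.7660
  zinc oxide: 5.5/5.6 = 0.9821
Sum of volumes = 108.8705
SG = 147.0 / 108.8705 = 1.35

SG = 1.35


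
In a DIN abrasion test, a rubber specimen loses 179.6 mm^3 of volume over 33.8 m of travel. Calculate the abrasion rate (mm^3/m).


Rate = volume_loss / distance
= 179.6 / 33.8
= 5.314 mm^3/m

5.314 mm^3/m


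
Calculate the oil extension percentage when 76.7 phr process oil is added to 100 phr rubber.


Oil % = oil / (100 + oil) * 100
= 76.7 / (100 + 76.7) * 100
= 76.7 / 176.7 * 100
= 43.41%

43.41%


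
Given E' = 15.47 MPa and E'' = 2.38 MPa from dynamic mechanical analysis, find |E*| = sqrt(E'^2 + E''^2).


|E*| = sqrt(E'^2 + E''^2)
= sqrt(15.47^2 + 2.38^2)
= sqrt(239.3209 + 5.6644)
= 15.652 MPa

15.652 MPa


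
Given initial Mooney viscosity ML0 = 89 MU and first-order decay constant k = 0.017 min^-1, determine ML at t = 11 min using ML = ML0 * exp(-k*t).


ML = ML0 * exp(-k * t)
ML = 89 * exp(-0.017 * 11)
ML = 89 * 0.8294
ML = 73.82 MU

73.82 MU


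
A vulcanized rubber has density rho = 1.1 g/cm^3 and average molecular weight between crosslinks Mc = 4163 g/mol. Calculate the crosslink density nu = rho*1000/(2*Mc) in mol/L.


nu = rho * 1000 / (2 * Mc)
nu = 1.1 * 1000 / (2 * 4163)
nu = 1100.0 / 8326
nu = 0.1321 mol/L

0.1321 mol/L


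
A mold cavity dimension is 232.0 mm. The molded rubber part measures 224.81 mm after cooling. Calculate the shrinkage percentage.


Shrinkage = (mold - part) / mold * 100
= (232.0 - 224.81) / 232.0 * 100
= 7.19 / 232.0 * 100
= 3.1%

3.1%


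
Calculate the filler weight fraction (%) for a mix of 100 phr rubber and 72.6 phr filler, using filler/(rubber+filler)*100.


Filler % = filler / (rubber + filler) * 100
= 72.6 / (100 + 72.6) * 100
= 72.6 / 172.6 * 100
= 42.06%

42.06%


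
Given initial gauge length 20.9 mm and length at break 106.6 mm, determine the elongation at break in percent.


Elongation = (Lf - L0) / L0 * 100
= (106.6 - 20.9) / 20.9 * 100
= 85.7 / 20.9 * 100
= 410.0%

410.0%


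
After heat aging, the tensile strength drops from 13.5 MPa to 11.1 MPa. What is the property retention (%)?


Retention = aged / original * 100
= 11.1 / 13.5 * 100
= 82.2%

82.2%


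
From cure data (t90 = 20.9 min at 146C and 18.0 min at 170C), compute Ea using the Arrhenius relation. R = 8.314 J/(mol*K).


T1 = 419.15 K, T2 = 443.15 K
1/T1 - 1/T2 = 1.2921e-04
ln(t1/t2) = ln(20.9/18.0) = 0.1494
Ea = 8.314 * 0.1494 / 1.2921e-04 = 9611.7818 J/mol
Ea = 9.61 kJ/mol

9.61 kJ/mol


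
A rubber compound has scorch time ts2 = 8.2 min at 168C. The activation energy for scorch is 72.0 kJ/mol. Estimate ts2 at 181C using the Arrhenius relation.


Convert temperatures: T1 = 168 + 273.15 = 441.15 K, T2 = 181 + 273.15 = 454.15 K
ts2_new = 8.2 * exp(72000 / 8.314 * (1/454.15 - 1/441.15))
1/T2 - 1/T1 = -6.4887e-05
ts2_new = 4.67 min

4.67 min


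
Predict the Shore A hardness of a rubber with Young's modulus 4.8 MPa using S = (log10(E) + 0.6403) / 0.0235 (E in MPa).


log10(E) = 0.0235*S - 0.6403  =>  S = (log10(E) + 0.6403) / 0.0235
log10(4.8) = 0.681241
S = (0.681241 + 0.6403) / 0.0235 = 1.321541 / 0.0235
S = 56.2

Shore A = 56.2


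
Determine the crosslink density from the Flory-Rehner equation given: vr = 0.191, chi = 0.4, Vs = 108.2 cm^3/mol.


ln(1 - vr) = ln(1 - 0.191) = -0.2120
Numerator = -((-0.2120) + 0.191 + 0.4 * 0.191^2) = 0.0064
Denominator = 108.2 * (0.191^(1/3) - 0.191/2) = 51.9789
nu = 0.0064 / 51.9789 = 1.2243e-04 mol/cm^3

1.2243e-04 mol/cm^3


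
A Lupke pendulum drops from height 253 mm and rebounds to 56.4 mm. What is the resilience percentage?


Resilience = h_rebound / h_drop * 100
= 56.4 / 253 * 100
= 22.3%

22.3%


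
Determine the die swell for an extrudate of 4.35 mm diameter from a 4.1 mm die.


Die swell ratio = D_extrudate / D_die
= 4.35 / 4.1
= 1.061

Die swell = 1.061


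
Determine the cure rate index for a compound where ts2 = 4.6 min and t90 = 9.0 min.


CRI = 100 / (t90 - ts2)
= 100 / (9.0 - 4.6)
= 100 / 4.4
= 22.73 min^-1

22.73 min^-1


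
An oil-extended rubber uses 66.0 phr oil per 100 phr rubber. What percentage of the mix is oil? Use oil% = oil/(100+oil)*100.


Oil % = oil / (100 + oil) * 100
= 66.0 / (100 + 66.0) * 100
= 66.0 / 166.0 * 100
= 39.76%

39.76%


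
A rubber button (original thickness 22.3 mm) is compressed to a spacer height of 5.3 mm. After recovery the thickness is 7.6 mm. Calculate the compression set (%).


CS = (t0 - recovered) / (t0 - ts) * 100
= (22.3 - 7.6) / (22.3 - 5.3) * 100
= 14.7 / 17.0 * 100
= 86.5%

86.5%


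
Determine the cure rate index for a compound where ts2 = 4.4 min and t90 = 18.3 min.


CRI = 100 / (t90 - ts2)
= 100 / (18.3 - 4.4)
= 100 / 13.9
= 7.19 min^-1

7.19 min^-1


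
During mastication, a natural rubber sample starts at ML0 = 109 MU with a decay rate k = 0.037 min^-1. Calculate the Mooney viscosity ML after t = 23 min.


ML = ML0 * exp(-k * t)
ML = 109 * exp(-0.037 * 23)
ML = 109 * 0.4270
ML = 46.54 MU

46.54 MU


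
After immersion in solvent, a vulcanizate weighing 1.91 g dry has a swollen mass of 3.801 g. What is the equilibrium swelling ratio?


Q = W_swollen / W_dry
Q = 3.801 / 1.91
Q = 1.99

Q = 1.99


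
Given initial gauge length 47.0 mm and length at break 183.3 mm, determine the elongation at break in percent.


Elongation = (Lf - L0) / L0 * 100
= (183.3 - 47.0) / 47.0 * 100
= 136.3 / 47.0 * 100
= 290.0%

290.0%


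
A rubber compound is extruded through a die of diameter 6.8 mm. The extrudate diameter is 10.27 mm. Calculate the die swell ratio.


Die swell ratio = D_extrudate / D_die
= 10.27 / 6.8
= 1.51

Die swell = 1.51


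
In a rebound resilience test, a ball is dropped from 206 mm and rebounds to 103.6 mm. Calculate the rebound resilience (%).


Resilience = h_rebound / h_drop * 100
= 103.6 / 206 * 100
= 50.3%

50.3%


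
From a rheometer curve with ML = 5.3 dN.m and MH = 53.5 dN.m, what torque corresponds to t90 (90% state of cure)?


M90 = ML + 0.9 * (MH - ML)
M90 = 5.3 + 0.9 * (53.5 - 5.3)
M90 = 5.3 + 0.9 * 48.2
M90 = 48.68 dN.m

48.68 dN.m


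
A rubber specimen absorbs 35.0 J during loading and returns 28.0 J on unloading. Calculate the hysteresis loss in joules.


Hysteresis loss = loading - unloading
= 35.0 - 28.0
= 7.0 J

7.0 J


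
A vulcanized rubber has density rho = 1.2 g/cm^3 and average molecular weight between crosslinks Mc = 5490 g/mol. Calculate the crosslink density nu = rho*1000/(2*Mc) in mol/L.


nu = rho * 1000 / (2 * Mc)
nu = 1.2 * 1000 / (2 * 5490)
nu = 1200.0 / 10980
nu = 0.1093 mol/L

0.1093 mol/L


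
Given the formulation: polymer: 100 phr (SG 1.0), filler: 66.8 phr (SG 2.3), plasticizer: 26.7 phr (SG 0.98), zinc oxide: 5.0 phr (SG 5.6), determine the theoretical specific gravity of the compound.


Sum of weights = 198.5
Volume contributions:
  polymer: 100/1.0 = 100.0000
  filler: 66.8/2.3 = 29.0435
  plasticizer: 26.7/0.98 = 27.2449
  zinc oxide: 5.0/5.6 = 0.8929
Sum of volumes = 157.1812
SG = 198.5 / 157.1812 = 1.263

SG = 1.263


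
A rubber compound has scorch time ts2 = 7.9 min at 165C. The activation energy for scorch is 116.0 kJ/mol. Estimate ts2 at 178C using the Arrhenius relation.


Convert temperatures: T1 = 165 + 273.15 = 438.15 K, T2 = 178 + 273.15 = 451.15 K
ts2_new = 7.9 * exp(116000 / 8.314 * (1/451.15 - 1/438.15))
1/T2 - 1/T1 = -6.5766e-05
ts2_new = 3.16 min

3.16 min


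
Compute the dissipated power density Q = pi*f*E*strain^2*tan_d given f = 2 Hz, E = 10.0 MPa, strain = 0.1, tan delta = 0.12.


Q = pi * f * E * strain^2 * tan_d
= pi * 2 * 10.0 * 0.1^2 * 0.12
= pi * 2 * 10.0 * 0.0100 * 0.12
= 0.0754

Q = 0.0754


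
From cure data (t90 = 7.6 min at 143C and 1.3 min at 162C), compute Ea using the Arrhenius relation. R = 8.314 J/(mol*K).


T1 = 416.15 K, T2 = 435.15 K
1/T1 - 1/T2 = 1.0492e-04
ln(t1/t2) = ln(7.6/1.3) = 1.7658
Ea = 8.314 * 1.7658 / 1.0492e-04 = 139920.9932 J/mol
Ea = 139.92 kJ/mol

139.92 kJ/mol


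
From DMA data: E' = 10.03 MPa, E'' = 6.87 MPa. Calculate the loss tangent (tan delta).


tan delta = E'' / E'
= 6.87 / 10.03
= 0.6849

tan delta = 0.6849


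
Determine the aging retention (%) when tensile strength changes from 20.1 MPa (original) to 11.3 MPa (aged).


Retention = aged / original * 100
= 11.3 / 20.1 * 100
= 56.2%

56.2%


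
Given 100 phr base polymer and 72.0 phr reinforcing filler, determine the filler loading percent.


Filler % = filler / (rubber + filler) * 100
= 72.0 / (100 + 72.0) * 100
= 72.0 / 172.0 * 100
= 41.86%

41.86%


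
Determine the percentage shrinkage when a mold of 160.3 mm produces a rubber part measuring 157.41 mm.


Shrinkage = (mold - part) / mold * 100
= (160.3 - 157.41) / 160.3 * 100
= 2.89 / 160.3 * 100
= 1.8%

1.8%


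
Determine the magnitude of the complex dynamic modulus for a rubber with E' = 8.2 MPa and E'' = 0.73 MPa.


|E*| = sqrt(E'^2 + E''^2)
= sqrt(8.2^2 + 0.73^2)
= sqrt(67.2400 + 0.5329)
= 8.232 MPa

8.232 MPa


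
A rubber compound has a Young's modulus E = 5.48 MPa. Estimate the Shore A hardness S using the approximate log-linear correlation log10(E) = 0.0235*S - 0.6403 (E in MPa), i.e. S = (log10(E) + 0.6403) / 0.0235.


log10(E) = 0.0235*S - 0.6403  =>  S = (log10(E) + 0.6403) / 0.0235
log10(5.48) = 0.738781
S = (0.738781 + 0.6403) / 0.0235 = 1.379081 / 0.0235
S = 58.7

Shore A = 58.7


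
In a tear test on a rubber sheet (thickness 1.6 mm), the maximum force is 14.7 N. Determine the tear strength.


Tear strength = force / thickness
= 14.7 / 1.6
= 9.19 N/mm

9.19 N/mm


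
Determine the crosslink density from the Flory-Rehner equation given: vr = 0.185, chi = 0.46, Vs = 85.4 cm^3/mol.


ln(1 - vr) = ln(1 - 0.185) = -0.2046
Numerator = -((-0.2046) + 0.185 + 0.46 * 0.185^2) = 0.0038
Denominator = 85.4 * (0.185^(1/3) - 0.185/2) = 40.7616
nu = 0.0038 / 40.7616 = 9.3806e-05 mol/cm^3

9.3806e-05 mol/cm^3


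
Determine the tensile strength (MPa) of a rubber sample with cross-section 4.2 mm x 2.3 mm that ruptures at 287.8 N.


Area = width * thickness = 4.2 * 2.3 = 9.66 mm^2
TS = force / area = 287.8 / 9.66 = 29.79 MPa

29.79 MPa


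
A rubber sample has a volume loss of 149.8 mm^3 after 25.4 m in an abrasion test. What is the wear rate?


Rate = volume_loss / distance
= 149.8 / 25.4
= 5.898 mm^3/m

5.898 mm^3/m


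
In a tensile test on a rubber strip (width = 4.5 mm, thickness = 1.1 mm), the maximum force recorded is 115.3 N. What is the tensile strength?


Area = width * thickness = 4.5 * 1.1 = 4.95 mm^2
TS = force / area = 115.3 / 4.95 = 23.29 MPa

23.29 MPa


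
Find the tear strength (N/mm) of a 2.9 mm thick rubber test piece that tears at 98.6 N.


Tear strength = force / thickness
= 98.6 / 2.9
= 34.0 N/mm

34.0 N/mm


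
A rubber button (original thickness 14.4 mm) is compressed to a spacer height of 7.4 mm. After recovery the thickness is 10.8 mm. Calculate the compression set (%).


CS = (t0 - recovered) / (t0 - ts) * 100
= (14.4 - 10.8) / (14.4 - 7.4) * 100
= 3.6 / 7.0 * 100
= 51.4%

51.4%


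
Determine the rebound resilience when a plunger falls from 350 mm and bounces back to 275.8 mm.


Resilience = h_rebound / h_drop * 100
= 275.8 / 350 * 100
= 78.8%

78.8%


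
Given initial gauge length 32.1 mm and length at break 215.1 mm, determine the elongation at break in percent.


Elongation = (Lf - L0) / L0 * 100
= (215.1 - 32.1) / 32.1 * 100
= 183.0 / 32.1 * 100
= 570.1%

570.1%


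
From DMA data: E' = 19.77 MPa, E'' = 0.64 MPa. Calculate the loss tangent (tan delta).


tan delta = E'' / E'
= 0.64 / 19.77
= 0.0324

tan delta = 0.0324


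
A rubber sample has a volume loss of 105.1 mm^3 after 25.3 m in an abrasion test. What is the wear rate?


Rate = volume_loss / distance
= 105.1 / 25.3
= 4.154 mm^3/m

4.154 mm^3/m


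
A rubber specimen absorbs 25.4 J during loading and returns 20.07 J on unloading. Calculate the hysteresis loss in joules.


Hysteresis loss = loading - unloading
= 25.4 - 20.07
= 5.33 J

5.33 J


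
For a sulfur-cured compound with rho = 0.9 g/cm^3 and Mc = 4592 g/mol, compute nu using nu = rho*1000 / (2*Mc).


nu = rho * 1000 / (2 * Mc)
nu = 0.9 * 1000 / (2 * 4592)
nu = 900.0 / 9184
nu = 0.0980 mol/L

0.0980 mol/L


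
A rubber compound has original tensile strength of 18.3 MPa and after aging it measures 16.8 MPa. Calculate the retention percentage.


Retention = aged / original * 100
= 16.8 / 18.3 * 100
= 91.8%

91.8%


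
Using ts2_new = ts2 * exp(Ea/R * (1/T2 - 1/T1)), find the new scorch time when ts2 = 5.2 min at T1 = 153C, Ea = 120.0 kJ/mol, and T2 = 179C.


Convert temperatures: T1 = 153 + 273.15 = 426.15 K, T2 = 179 + 273.15 = 452.15 K
ts2_new = 5.2 * exp(120000 / 8.314 * (1/452.15 - 1/426.15))
1/T2 - 1/T1 = -1.3494e-04
ts2_new = 0.74 min

0.74 min


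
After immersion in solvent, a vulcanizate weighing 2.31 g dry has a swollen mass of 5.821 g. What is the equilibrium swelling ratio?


Q = W_swollen / W_dry
Q = 5.821 / 2.31
Q = 2.52

Q = 2.52


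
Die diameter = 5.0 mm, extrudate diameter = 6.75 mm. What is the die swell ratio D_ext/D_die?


Die swell ratio = D_extrudate / D_die
= 6.75 / 5.0
= 1.35

Die swell = 1.35


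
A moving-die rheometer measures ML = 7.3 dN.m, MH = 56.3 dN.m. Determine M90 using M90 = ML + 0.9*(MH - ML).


M90 = ML + 0.9 * (MH - ML)
M90 = 7.3 + 0.9 * (56.3 - 7.3)
M90 = 7.3 + 0.9 * 49.0
M90 = 51.4 dN.m

51.4 dN.m


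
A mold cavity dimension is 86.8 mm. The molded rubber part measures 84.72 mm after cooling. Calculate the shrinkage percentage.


Shrinkage = (mold - part) / mold * 100
= (86.8 - 84.72) / 86.8 * 100
= 2.08 / 86.8 * 100
= 2.4%

2.4%


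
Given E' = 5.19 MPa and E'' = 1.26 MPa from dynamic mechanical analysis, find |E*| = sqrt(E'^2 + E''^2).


|E*| = sqrt(E'^2 + E''^2)
= sqrt(5.19^2 + 1.26^2)
= sqrt(26.9361 + 1.5876)
= 5.341 MPa

5.341 MPa


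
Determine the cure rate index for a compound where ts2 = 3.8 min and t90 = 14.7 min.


CRI = 100 / (t90 - ts2)
= 100 / (14.7 - 3.8)
= 100 / 10.9
= 9.17 min^-1

9.17 min^-1


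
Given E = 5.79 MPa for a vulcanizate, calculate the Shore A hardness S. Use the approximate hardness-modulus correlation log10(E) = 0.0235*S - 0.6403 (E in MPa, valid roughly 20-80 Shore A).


log10(E) = 0.0235*S - 0.6403  =>  S = (log10(E) + 0.6403) / 0.0235
log10(5.79) = 0.762679
S = (0.762679 + 0.6403) / 0.0235 = 1.402979 / 0.0235
S = 59.7

Shore A = 59.7


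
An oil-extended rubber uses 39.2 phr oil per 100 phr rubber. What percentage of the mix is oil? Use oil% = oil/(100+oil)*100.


Oil % = oil / (100 + oil) * 100
= 39.2 / (100 + 39.2) * 100
= 39.2 / 139.2 * 100
= 28.16%

28.16%


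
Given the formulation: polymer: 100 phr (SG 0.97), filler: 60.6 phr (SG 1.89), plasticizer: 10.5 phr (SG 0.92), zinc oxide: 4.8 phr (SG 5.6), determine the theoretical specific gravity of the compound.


Sum of weights = 175.9
Volume contributions:
  polymer: 100/0.97 = 103.0928
  filler: 60.6/1.89 = 32.0635
  plasticizer: 10.5/0.92 = 11.4130
  zinc oxide: 4.8/5.6 = 0.8571
Sum of volumes = 147.4265
SG = 175.9 / 147.4265 = 1.193

SG = 1.193


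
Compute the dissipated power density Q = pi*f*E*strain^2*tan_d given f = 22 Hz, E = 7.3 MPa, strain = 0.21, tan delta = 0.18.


Q = pi * f * E * strain^2 * tan_d
= pi * 22 * 7.3 * 0.21^2 * 0.18
= pi * 22 * 7.3 * 0.0441 * 0.18
= 4.0050

Q = 4.0050


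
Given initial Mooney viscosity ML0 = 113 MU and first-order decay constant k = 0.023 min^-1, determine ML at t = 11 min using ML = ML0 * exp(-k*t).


ML = ML0 * exp(-k * t)
ML = 113 * exp(-0.023 * 11)
ML = 113 * 0.7765
ML = 87.74 MU

87.74 MU


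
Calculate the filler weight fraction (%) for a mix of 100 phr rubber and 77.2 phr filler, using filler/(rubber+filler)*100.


Filler % = filler / (rubber + filler) * 100
= 77.2 / (100 + 77.2) * 100
= 77.2 / 177.2 * 100
= 43.57%

43.57%


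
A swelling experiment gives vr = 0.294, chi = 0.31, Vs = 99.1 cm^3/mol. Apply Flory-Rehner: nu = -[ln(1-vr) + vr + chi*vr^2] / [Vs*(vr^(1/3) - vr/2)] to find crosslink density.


ln(1 - vr) = ln(1 - 0.294) = -0.3481
Numerator = -((-0.3481) + 0.294 + 0.31 * 0.294^2) = 0.0273
Denominator = 99.1 * (0.294^(1/3) - 0.294/2) = 51.3279
nu = 0.0273 / 51.3279 = 5.3275e-04 mol/cm^3

5.3275e-04 mol/cm^3


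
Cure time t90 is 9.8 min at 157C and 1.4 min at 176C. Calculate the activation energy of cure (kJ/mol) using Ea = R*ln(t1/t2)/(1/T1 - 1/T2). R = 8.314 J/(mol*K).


T1 = 430.15 K, T2 = 449.15 K
1/T1 - 1/T2 = 9.8343e-05
ln(t1/t2) = ln(9.8/1.4) = 1.9459
Ea = 8.314 * 1.9459 / 9.8343e-05 = 164509.3300 J/mol
Ea = 164.51 kJ/mol

164.51 kJ/mol


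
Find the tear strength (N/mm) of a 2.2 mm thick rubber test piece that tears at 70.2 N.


Tear strength = force / thickness
= 70.2 / 2.2
= 31.91 N/mm

31.91 N/mm


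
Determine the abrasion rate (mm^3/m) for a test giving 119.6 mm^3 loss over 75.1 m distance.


Rate = volume_loss / distance
= 119.6 / 75.1
= 1.593 mm^3/m

1.593 mm^3/m


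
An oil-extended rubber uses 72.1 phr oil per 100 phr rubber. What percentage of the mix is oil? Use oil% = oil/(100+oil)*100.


Oil % = oil / (100 + oil) * 100
= 72.1 / (100 + 72.1) * 100
= 72.1 / 172.1 * 100
= 41.89%

41.89%


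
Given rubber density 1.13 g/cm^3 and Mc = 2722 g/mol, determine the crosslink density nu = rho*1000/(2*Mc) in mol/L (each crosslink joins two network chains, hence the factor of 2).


nu = rho * 1000 / (2 * Mc)
nu = 1.13 * 1000 / (2 * 2722)
nu = 1130.0 / 5444
nu = 0.2076 mol/L

0.2076 mol/L


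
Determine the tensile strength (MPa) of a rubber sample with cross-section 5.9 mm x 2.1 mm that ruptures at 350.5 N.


Area = width * thickness = 5.9 * 2.1 = 12.39 mm^2
TS = force / area = 350.5 / 12.39 = 28.29 MPa

28.29 MPa


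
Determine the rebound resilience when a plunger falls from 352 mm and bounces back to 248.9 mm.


Resilience = h_rebound / h_drop * 100
= 248.9 / 352 * 100
= 70.7%

70.7%


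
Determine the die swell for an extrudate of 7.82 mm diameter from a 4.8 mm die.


Die swell ratio = D_extrudate / D_die
= 7.82 / 4.8
= 1.629

Die swell = 1.629


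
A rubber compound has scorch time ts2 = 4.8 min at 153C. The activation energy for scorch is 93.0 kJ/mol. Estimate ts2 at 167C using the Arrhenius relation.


Convert temperatures: T1 = 153 + 273.15 = 426.15 K, T2 = 167 + 273.15 = 440.15 K
ts2_new = 4.8 * exp(93000 / 8.314 * (1/440.15 - 1/426.15))
1/T2 - 1/T1 = -7.4639e-05
ts2_new = 2.08 min

2.08 min


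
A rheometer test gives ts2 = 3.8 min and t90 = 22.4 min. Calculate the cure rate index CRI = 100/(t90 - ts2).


CRI = 100 / (t90 - ts2)
= 100 / (22.4 - 3.8)
= 100 / 18.6
= 5.38 min^-1

5.38 min^-1


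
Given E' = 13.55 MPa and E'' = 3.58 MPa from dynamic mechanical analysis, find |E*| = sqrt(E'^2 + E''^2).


|E*| = sqrt(E'^2 + E''^2)
= sqrt(13.55^2 + 3.58^2)
= sqrt(183.6025 + 12.8164)
= 14.015 MPa

14.015 MPa


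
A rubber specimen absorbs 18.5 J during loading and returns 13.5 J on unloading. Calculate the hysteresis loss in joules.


Hysteresis loss = loading - unloading
= 18.5 - 13.5
= 5.0 J

5.0 J


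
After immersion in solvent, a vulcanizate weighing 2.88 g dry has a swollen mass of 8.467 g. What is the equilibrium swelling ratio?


Q = W_swollen / W_dry
Q = 8.467 / 2.88
Q = 2.94

Q = 2.94


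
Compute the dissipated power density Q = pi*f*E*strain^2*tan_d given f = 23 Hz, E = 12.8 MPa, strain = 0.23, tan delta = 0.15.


Q = pi * f * E * strain^2 * tan_d
= pi * 23 * 12.8 * 0.23^2 * 0.15
= pi * 23 * 12.8 * 0.0529 * 0.15
= 7.3390

Q = 7.3390


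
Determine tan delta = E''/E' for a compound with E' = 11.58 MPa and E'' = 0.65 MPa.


tan delta = E'' / E'
= 0.65 / 11.58
= 0.0561

tan delta = 0.0561


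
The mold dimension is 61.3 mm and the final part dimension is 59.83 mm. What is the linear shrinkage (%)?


Shrinkage = (mold - part) / mold * 100
= (61.3 - 59.83) / 61.3 * 100
= 1.47 / 61.3 * 100
= 2.4%

2.4%


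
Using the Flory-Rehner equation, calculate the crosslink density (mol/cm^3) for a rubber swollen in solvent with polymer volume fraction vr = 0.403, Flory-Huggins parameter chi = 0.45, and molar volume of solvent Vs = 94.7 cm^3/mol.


ln(1 - vr) = ln(1 - 0.403) = -0.5158
Numerator = -((-0.5158) + 0.403 + 0.45 * 0.403^2) = 0.0398
Denominator = 94.7 * (0.403^(1/3) - 0.403/2) = 50.8675
nu = 0.0398 / 50.8675 = 7.8152e-04 mol/cm^3

7.8152e-04 mol/cm^3


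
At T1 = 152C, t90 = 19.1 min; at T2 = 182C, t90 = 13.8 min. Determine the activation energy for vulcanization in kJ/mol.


T1 = 425.15 K, T2 = 455.15 K
1/T1 - 1/T2 = 1.5503e-04
ln(t1/t2) = ln(19.1/13.8) = 0.3250
Ea = 8.314 * 0.3250 / 1.5503e-04 = 17429.9138 J/mol
Ea = 17.43 kJ/mol

17.43 kJ/mol


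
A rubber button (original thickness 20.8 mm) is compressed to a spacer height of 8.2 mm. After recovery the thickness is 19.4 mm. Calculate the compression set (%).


CS = (t0 - recovered) / (t0 - ts) * 100
= (20.8 - 19.4) / (20.8 - 8.2) * 100
= 1.4 / 12.6 * 100
= 11.1%

11.1%


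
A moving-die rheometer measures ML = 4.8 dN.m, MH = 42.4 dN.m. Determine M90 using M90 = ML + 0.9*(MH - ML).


M90 = ML + 0.9 * (MH - ML)
M90 = 4.8 + 0.9 * (42.4 - 4.8)
M90 = 4.8 + 0.9 * 37.6
M90 = 38.64 dN.m

38.64 dN.m


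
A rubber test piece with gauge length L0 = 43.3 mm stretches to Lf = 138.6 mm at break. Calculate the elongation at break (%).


Elongation = (Lf - L0) / L0 * 100
= (138.6 - 43.3) / 43.3 * 100
= 95.3 / 43.3 * 100
= 220.1%

220.1%


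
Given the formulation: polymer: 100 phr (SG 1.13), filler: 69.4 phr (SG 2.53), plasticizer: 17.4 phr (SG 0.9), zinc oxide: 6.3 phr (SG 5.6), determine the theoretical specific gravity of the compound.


Sum of weights = 193.1
Volume contributions:
  polymer: 100/1.13 = 88.4956
  filler: 69.4/2.53 = 27.4308
  plasticizer: 17.4/0.9 = 19.3333
  zinc oxide: 6.3/5.6 = 1.1250
Sum of volumes = 136.3847
SG = 193.1 / 136.3847 = 1.416

SG = 1.416


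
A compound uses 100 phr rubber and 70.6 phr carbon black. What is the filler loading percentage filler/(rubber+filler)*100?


Filler % = filler / (rubber + filler) * 100
= 70.6 / (100 + 70.6) * 100
= 70.6 / 170.6 * 100
= 41.38%

41.38%


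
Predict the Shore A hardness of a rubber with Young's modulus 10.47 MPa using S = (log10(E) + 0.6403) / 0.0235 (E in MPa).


log10(E) = 0.0235*S - 0.6403  =>  S = (log10(E) + 0.6403) / 0.0235
log10(10.47) = 1.019947
S = (1.019947 + 0.6403) / 0.0235 = 1.660247 / 0.0235
S = 70.6

Shore A = 70.6


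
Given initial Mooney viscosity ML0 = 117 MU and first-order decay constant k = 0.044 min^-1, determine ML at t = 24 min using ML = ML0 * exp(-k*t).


ML = ML0 * exp(-k * t)
ML = 117 * exp(-0.044 * 24)
ML = 117 * 0.3478
ML = 40.7 MU

40.7 MU


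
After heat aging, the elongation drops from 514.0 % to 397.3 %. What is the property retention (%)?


Retention = aged / original * 100
= 397.3 / 514.0 * 100
= 77.3%

77.3%


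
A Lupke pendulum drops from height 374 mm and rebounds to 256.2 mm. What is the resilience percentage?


Resilience = h_rebound / h_drop * 100
= 256.2 / 374 * 100
= 68.5%

68.5%


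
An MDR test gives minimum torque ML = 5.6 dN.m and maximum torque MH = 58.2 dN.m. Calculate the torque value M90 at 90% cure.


M90 = ML + 0.9 * (MH - ML)
M90 = 5.6 + 0.9 * (58.2 - 5.6)
M90 = 5.6 + 0.9 * 52.6
M90 = 52.94 dN.m

52.94 dN.m


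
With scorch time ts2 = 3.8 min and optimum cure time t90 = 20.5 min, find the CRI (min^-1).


CRI = 100 / (t90 - ts2)
= 100 / (20.5 - 3.8)
= 100 / 16.7
= 5.99 min^-1

5.99 min^-1


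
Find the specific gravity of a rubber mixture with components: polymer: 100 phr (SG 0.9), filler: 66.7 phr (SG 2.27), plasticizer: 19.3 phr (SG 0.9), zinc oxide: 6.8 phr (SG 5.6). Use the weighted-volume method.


Sum of weights = 192.8
Volume contributions:
  polymer: 100/0.9 = 111.1111
  filler: 66.7/2.27 = 29.3833
  plasticizer: 19.3/0.9 = 21.4444
  zinc oxide: 6.8/5.6 = 1.2143
Sum of volumes = 163.1531
SG = 192.8 / 163.1531 = 1.182

SG = 1.182


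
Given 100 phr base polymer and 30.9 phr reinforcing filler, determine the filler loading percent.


Filler % = filler / (rubber + filler) * 100
= 30.9 / (100 + 30.9) * 100
= 30.9 / 130.9 * 100
= 23.61%

23.61%


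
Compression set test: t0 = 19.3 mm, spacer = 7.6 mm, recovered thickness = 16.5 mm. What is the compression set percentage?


CS = (t0 - recovered) / (t0 - ts) * 100
= (19.3 - 16.5) / (19.3 - 7.6) * 100
= 2.8 / 11.7 * 100
= 23.9%

23.9%


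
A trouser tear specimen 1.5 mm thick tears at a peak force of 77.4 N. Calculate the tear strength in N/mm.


Tear strength = force / thickness
= 77.4 / 1.5
= 51.6 N/mm

51.6 N/mm


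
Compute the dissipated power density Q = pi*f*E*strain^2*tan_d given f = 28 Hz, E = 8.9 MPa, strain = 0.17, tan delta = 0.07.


Q = pi * f * E * strain^2 * tan_d
= pi * 28 * 8.9 * 0.17^2 * 0.07
= pi * 28 * 8.9 * 0.0289 * 0.07
= 1.5838

Q = 1.5838


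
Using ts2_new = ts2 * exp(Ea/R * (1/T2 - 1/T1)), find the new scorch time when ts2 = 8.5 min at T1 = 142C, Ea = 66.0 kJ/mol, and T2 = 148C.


Convert temperatures: T1 = 142 + 273.15 = 415.15 K, T2 = 148 + 273.15 = 421.15 K
ts2_new = 8.5 * exp(66000 / 8.314 * (1/421.15 - 1/415.15))
1/T2 - 1/T1 = -3.4317e-05
ts2_new = 6.47 min

6.47 min


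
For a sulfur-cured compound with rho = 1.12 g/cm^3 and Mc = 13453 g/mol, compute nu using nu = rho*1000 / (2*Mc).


nu = rho * 1000 / (2 * Mc)
nu = 1.12 * 1000 / (2 * 13453)
nu = 1120.0 / 26906
nu = 0.0416 mol/L

0.0416 mol/L


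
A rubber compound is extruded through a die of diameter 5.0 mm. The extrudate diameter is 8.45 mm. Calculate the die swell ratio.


Die swell ratio = D_extrudate / D_die
= 8.45 / 5.0
= 1.69

Die swell = 1.69


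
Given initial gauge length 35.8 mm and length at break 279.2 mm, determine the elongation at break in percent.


Elongation = (Lf - L0) / L0 * 100
= (279.2 - 35.8) / 35.8 * 100
= 243.4 / 35.8 * 100
= 679.9%

679.9%


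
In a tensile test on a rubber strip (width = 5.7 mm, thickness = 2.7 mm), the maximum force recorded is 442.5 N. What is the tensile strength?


Area = width * thickness = 5.7 * 2.7 = 15.39 mm^2
TS = force / area = 442.5 / 15.39 = 28.75 MPa

28.75 MPa


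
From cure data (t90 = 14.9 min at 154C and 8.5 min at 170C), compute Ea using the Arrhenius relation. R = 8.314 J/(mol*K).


T1 = 427.15 K, T2 = 443.15 K
1/T1 - 1/T2 = 8.4526e-05
ln(t1/t2) = ln(14.9/8.5) = 0.5613
Ea = 8.314 * 0.5613 / 8.4526e-05 = 55209.3220 J/mol
Ea = 55.21 kJ/mol

55.21 kJ/mol
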